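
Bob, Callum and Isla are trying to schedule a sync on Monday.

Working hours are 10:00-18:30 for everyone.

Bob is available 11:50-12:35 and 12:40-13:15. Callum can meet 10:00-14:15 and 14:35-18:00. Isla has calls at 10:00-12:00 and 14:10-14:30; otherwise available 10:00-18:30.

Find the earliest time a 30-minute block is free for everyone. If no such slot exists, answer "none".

Isla free within 10:00–18:30: 12:00–14:10, 14:30–18:30.
Bob ∩ Callum: 11:50–12:35, 12:40–13:15.
Bob ∩ Callum ∩ Isla: 12:00–12:35, 12:40–13:15.
Windows ≥ 30 min: 12:00–12:35, 12:40–13:15.
Earliest such window starts at 12:00.

12:00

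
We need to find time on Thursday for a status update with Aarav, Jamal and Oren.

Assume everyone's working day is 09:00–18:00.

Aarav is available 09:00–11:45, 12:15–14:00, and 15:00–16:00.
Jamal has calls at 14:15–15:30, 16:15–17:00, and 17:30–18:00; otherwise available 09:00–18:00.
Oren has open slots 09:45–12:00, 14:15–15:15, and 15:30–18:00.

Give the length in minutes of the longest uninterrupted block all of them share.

120 minutes

Jamal free within 09:00–18:00: 09:00–14:15, 15:30–16:15, 17:00–17:30.
Aarav ∩ Jamal: 09:00–11:45, 12:15–14:00, 15:30–16:00.
Aarav ∩ Jamal ∩ Oren: 09:45–11:45, 15:30–16:00.
Common window lengths: 120, 30 min; longest is 120.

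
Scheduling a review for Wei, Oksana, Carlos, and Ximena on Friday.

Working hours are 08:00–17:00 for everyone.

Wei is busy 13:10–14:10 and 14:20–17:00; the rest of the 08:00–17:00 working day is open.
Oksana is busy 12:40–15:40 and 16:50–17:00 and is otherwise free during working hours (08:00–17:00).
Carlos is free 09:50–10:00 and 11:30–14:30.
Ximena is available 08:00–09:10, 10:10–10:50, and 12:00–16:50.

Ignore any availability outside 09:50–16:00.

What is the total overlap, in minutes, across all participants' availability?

Wei free within 08:00–17:00: 08:00–13:10, 14:10–14:20.
Oksana free within 08:00–17:00: 08:00–12:40, 15:40–16:50.
Wei ∩ Oksana: 08:00–12:40.
Wei ∩ Oksana ∩ Carlos: 09:50–10:00, 11:30–12:40.
Wei ∩ Oksana ∩ Carlos ∩ Ximena: 12:00–12:40.
Restricted to 09:50–16:00: 12:00–12:40.
Total common minutes: 40.

40 minutes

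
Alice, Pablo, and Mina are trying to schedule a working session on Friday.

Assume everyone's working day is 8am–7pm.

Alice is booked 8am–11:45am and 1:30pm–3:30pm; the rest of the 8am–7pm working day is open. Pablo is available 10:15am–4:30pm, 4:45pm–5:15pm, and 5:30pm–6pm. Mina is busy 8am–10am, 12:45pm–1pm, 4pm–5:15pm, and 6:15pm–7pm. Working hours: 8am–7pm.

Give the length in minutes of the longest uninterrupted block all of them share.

60 minutes

Alice free within 08:00–19:00: 11:45–13:30, 15:30–19:00.
Mina free within 08:00–19:00: 10:00–12:45, 13:00–16:00, 17:15–18:15.
Alice ∩ Pablo: 11:45–13:30, 15:30–16:30, 16:45–17:15, 17:30–18:00.
Alice ∩ Pablo ∩ Mina: 11:45–12:45, 13:00–13:30, 15:30–16:00, 17:30–18:00.
Common window lengths: 60, 30, 30, 30 min; longest is 60.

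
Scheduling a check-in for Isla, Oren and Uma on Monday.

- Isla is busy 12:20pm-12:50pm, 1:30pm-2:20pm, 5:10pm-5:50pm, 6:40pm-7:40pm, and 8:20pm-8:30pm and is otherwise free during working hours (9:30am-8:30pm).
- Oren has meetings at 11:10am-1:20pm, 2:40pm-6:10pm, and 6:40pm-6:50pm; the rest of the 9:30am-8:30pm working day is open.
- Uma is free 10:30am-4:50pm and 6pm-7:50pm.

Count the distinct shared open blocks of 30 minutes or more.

2

Isla free within 09:30–20:30: 09:30–12:20, 12:50–13:30, 14:20–17:10, 17:50–18:40, 19:40–20:20.
Oren free within 09:30–20:30: 09:30–11:10, 13:20–14:40, 18:10–18:40, 18:50–20:30.
Isla ∩ Oren: 09:30–11:10, 13:20–13:30, 14:20–14:40, 18:10–18:40, 19:40–20:20.
Isla ∩ Oren ∩ Uma: 10:30–11:10, 13:20–13:30, 14:20–14:40, 18:10–18:40, 19:40–19:50.
Windows ≥ 30 min: 10:30–11:10, 18:10–18:40.
That's 2 windows.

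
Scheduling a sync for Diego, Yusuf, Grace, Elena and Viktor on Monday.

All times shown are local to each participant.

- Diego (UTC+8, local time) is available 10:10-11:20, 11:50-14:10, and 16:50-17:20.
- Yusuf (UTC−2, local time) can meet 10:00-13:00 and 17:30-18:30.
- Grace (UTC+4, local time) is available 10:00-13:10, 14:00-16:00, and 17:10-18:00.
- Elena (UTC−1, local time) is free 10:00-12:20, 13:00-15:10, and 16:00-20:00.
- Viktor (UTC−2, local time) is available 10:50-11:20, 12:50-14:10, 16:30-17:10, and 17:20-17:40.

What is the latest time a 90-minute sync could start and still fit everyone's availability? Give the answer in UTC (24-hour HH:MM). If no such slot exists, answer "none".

Diego → UTC: 02:10–03:20, 03:50–06:10, 08:50–09:20.
Yusuf → UTC: 12:00–15:00, 19:30–20:30.
Grace → UTC: 06:00–09:10, 10:00–12:00, 13:10–14:00.
Elena → UTC: 11:00–13:20, 14:00–16:10, 17:00–21:00.
Viktor → UTC: 12:50–13:20, 14:50–16:10, 18:30–19:10, 19:20–19:40.
Diego ∩ Yusuf: (none).
Diego ∩ Yusuf ∩ Grace: (none).
Diego ∩ Yusuf ∩ Grace ∩ Elena: (none).
Diego ∩ Yusuf ∩ Grace ∩ Elena ∩ Viktor: (none).
Windows ≥ 90 min: (none).

none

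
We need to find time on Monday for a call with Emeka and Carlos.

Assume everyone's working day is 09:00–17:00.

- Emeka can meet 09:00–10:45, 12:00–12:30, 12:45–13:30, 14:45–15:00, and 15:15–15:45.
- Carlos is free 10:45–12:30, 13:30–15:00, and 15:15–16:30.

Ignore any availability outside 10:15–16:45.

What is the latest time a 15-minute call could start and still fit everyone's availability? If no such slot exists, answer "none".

Emeka ∩ Carlos: 12:00–12:30, 14:45–15:00, 15:15–15:45.
Restricted to 10:15–16:45: 12:00–12:30, 14:45–15:00, 15:15–15:45.
Windows ≥ 15 min: 12:00–12:30, 14:45–15:00, 15:15–15:45.
Latest start in the last window 15:15–15:45 is 15:45 − 15 min = 15:30.

15:30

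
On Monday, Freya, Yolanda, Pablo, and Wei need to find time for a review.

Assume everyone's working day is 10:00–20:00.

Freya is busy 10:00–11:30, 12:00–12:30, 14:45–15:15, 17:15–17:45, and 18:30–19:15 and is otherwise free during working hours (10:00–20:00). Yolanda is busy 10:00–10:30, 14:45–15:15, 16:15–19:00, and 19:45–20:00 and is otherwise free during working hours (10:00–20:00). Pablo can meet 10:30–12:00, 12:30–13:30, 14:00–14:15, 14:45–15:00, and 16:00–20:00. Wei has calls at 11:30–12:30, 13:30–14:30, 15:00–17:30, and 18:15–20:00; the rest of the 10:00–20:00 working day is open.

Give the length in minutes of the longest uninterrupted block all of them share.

60 minutes

Freya free within 10:00–20:00: 11:30–12:00, 12:30–14:45, 15:15–17:15, 17:45–18:30, 19:15–20:00.
Yolanda free within 10:00–20:00: 10:30–14:45, 15:15–16:15, 19:00–19:45.
Wei free within 10:00–20:00: 10:00–11:30, 12:30–13:30, 14:30–15:00, 17:30–18:15.
Freya ∩ Yolanda: 11:30–12:00, 12:30–14:45, 15:15–16:15, 19:15–19:45.
Freya ∩ Yolanda ∩ Pablo: 11:30–12:00, 12:30–13:30, 14:00–14:15, 16:00–16:15, 19:15–19:45.
Freya ∩ Yolanda ∩ Pablo ∩ Wei: 12:30–13:30.
Single common window of 60 minutes.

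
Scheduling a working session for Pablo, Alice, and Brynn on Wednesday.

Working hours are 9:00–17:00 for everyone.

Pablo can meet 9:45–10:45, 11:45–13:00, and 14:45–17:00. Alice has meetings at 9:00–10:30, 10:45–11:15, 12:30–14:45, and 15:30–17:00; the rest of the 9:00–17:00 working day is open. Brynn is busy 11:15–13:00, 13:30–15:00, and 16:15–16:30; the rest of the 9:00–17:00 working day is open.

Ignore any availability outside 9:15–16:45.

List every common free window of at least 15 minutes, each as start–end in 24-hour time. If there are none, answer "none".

Alice free within 09:00–17:00: 10:30–10:45, 11:15–12:30, 14:45–15:30.
Brynn free within 09:00–17:00: 09:00–11:15, 13:00–13:30, 15:00–16:15, 16:30–17:00.
Pablo ∩ Alice: 10:30–10:45, 11:45–12:30, 14:45–15:30.
Pablo ∩ Alice ∩ Brynn: 10:30–10:45, 15:00–15:30.
Restricted to 09:15–16:45: 10:30–10:45, 15:00–15:30.
Windows ≥ 15 min: 10:30–10:45, 15:00–15:30.

10:30–10:45, 15:00–15:30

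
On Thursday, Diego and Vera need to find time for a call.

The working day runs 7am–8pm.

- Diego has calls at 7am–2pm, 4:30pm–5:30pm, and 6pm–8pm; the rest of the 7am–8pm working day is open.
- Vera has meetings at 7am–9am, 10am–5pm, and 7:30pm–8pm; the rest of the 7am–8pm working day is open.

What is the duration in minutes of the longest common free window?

Diego free within 07:00–20:00: 14:00–16:30, 17:30–18:00.
Vera free within 07:00–20:00: 09:00–10:00, 17:00–19:30.
Diego ∩ Vera: 17:30–18:00.
Single common window of 30 minutes.

30 minutes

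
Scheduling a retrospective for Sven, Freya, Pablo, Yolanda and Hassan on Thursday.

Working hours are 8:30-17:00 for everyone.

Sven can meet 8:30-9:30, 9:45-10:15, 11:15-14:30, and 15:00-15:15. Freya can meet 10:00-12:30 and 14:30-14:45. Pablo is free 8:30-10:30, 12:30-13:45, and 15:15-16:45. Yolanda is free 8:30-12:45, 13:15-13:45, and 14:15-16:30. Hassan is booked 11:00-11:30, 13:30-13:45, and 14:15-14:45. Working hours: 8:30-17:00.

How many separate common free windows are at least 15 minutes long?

Hassan free within 08:30–17:00: 08:30–11:00, 11:30–13:30, 13:45–14:15, 14:45–17:00.
Sven ∩ Freya: 10:00–10:15, 11:15–12:30.
Sven ∩ Freya ∩ Pablo: 10:00–10:15.
Sven ∩ Freya ∩ Pablo ∩ Yolanda: 10:00–10:15.
Sven ∩ Freya ∩ Pablo ∩ Yolanda ∩ Hassan: 10:00–10:15.
Windows ≥ 15 min: 10:00–10:15.
That's 1 window.

1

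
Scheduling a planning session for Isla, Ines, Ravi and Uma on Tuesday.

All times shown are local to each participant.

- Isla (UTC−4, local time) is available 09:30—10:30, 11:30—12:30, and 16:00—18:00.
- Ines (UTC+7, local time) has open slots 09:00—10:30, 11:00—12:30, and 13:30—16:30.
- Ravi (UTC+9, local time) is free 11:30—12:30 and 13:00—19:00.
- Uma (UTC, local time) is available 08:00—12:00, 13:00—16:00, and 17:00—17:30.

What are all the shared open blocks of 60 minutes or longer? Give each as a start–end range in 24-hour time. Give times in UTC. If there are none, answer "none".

Isla → UTC: 13:30–14:30, 15:30–16:30, 20:00–22:00.
Ines → UTC: 02:00–03:30, 04:00–05:30, 06:30–09:30.
Ravi → UTC: 02:30–03:30, 04:00–10:00.
Uma → UTC: 08:00–12:00, 13:00–16:00, 17:00–17:30.
Isla ∩ Ines: (none).
Isla ∩ Ines ∩ Ravi: (none).
Isla ∩ Ines ∩ Ravi ∩ Uma: (none).
Windows ≥ 60 min: (none).

none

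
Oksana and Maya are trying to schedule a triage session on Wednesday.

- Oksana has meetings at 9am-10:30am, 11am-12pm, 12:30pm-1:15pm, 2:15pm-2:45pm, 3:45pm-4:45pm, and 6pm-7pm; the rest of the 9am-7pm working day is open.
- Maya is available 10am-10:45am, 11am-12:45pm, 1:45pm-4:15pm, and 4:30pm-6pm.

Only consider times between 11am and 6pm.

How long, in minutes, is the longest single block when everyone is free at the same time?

75 minutes

Oksana free within 09:00–19:00: 10:30–11:00, 12:00–12:30, 13:15–14:15, 14:45–15:45, 16:45–18:00.
Oksana ∩ Maya: 10:30–10:45, 12:00–12:30, 13:45–14:15, 14:45–15:45, 16:45–18:00.
Restricted to 11:00–18:00: 12:00–12:30, 13:45–14:15, 14:45–15:45, 16:45–18:00.
Common window lengths: 30, 30, 60, 75 min; longest is 75.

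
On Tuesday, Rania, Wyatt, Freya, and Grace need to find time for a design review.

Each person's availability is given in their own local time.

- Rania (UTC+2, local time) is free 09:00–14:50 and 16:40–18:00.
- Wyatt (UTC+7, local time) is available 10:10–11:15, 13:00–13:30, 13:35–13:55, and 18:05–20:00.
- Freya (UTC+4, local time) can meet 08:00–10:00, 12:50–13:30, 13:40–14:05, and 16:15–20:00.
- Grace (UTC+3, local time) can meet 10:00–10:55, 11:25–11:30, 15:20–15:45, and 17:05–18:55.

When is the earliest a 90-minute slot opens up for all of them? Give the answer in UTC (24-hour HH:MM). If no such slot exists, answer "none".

none

Rania → UTC: 07:00–12:50, 14:40–16:00.
Wyatt → UTC: 03:10–04:15, 06:00–06:30, 06:35–06:55, 11:05–13:00.
Freya → UTC: 04:00–06:00, 08:50–09:30, 09:40–10:05, 12:15–16:00.
Grace → UTC: 07:00–07:55, 08:25–08:30, 12:20–12:45, 14:05–15:55.
Rania ∩ Wyatt: 11:05–12:50.
Rania ∩ Wyatt ∩ Freya: 12:15–12:50.
Rania ∩ Wyatt ∩ Freya ∩ Grace: 12:20–12:45.
Windows ≥ 90 min: (none).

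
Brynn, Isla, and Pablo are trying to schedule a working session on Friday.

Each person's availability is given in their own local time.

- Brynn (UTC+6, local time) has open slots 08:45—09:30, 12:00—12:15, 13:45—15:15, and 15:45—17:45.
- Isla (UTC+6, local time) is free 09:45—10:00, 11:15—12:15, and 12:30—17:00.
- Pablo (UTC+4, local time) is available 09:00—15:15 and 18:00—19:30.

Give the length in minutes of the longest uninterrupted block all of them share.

90 minutes

Brynn → UTC: 02:45–03:30, 06:00–06:15, 07:45–09:15, 09:45–11:45.
Isla → UTC: 03:45–04:00, 05:15–06:15, 06:30–11:00.
Pablo → UTC: 05:00–11:15, 14:00–15:30.
Brynn ∩ Isla: 06:00–06:15, 07:45–09:15, 09:45–11:00.
Brynn ∩ Isla ∩ Pablo: 06:00–06:15, 07:45–09:15, 09:45–11:00.
Common window lengths: 15, 90, 75 min; longest is 90.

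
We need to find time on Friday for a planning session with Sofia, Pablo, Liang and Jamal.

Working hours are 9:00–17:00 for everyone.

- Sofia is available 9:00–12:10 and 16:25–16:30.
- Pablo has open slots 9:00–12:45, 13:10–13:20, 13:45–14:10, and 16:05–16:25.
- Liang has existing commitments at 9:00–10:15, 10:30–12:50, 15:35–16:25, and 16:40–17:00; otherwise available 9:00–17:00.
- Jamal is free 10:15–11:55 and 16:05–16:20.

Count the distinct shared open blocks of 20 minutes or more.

Liang free within 09:00–17:00: 10:15–10:30, 12:50–15:35, 16:25–16:40.
Sofia ∩ Pablo: 09:00–12:10.
Sofia ∩ Pablo ∩ Liang: 10:15–10:30.
Sofia ∩ Pablo ∩ Liang ∩ Jamal: 10:15–10:30.
Windows ≥ 20 min: (none).
That's 0 windows.

0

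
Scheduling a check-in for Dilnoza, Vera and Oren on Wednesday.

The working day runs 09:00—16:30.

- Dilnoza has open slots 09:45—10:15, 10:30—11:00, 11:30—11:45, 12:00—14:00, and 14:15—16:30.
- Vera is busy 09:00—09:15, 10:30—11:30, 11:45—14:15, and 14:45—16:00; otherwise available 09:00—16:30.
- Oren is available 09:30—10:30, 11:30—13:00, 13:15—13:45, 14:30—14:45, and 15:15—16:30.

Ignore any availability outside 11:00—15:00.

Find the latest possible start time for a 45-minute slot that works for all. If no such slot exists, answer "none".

none

Vera free within 09:00–16:30: 09:15–10:30, 11:30–11:45, 14:15–14:45, 16:00–16:30.
Dilnoza ∩ Vera: 09:45–10:15, 11:30–11:45, 14:15–14:45, 16:00–16:30.
Dilnoza ∩ Vera ∩ Oren: 09:45–10:15, 11:30–11:45, 14:30–14:45, 16:00–16:30.
Restricted to 11:00–15:00: 11:30–11:45, 14:30–14:45.
Windows ≥ 45 min: (none).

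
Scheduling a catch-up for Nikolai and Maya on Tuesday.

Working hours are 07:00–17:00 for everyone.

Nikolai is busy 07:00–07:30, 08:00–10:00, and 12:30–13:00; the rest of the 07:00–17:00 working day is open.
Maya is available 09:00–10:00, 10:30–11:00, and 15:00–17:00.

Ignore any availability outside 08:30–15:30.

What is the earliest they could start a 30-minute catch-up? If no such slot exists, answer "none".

Nikolai free within 07:00–17:00: 07:30–08:00, 10:00–12:30, 13:00–17:00.
Nikolai ∩ Maya: 10:30–11:00, 15:00–17:00.
Restricted to 08:30–15:30: 10:30–11:00, 15:00–15:30.
Windows ≥ 30 min: 10:30–11:00, 15:00–15:30.
Earliest such window starts at 10:30.

10:30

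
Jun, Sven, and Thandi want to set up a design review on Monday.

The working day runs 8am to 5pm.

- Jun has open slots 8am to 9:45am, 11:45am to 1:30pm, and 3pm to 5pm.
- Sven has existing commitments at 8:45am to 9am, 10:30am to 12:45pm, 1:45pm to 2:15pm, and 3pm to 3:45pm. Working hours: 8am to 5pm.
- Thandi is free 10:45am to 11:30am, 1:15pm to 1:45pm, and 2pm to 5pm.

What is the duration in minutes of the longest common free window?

75 minutes

Sven free within 08:00–17:00: 08:00–08:45, 09:00–10:30, 12:45–13:45, 14:15–15:00, 15:45–17:00.
Jun ∩ Sven: 08:00–08:45, 09:00–09:45, 12:45–13:30, 15:45–17:00.
Jun ∩ Sven ∩ Thandi: 13:15–13:30, 15:45–17:00.
Common window lengths: 15, 75 min; longest is 75.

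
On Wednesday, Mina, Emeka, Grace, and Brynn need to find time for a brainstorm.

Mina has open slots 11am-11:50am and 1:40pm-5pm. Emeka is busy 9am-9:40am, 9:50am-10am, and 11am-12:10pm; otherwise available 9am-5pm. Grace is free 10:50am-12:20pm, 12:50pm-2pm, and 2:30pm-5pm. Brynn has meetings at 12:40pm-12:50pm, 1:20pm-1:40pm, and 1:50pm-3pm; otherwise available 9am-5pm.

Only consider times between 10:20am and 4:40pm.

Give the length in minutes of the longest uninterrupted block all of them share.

100 minutes

Emeka free within 09:00–17:00: 09:40–09:50, 10:00–11:00, 12:10–17:00.
Brynn free within 09:00–17:00: 09:00–12:40, 12:50–13:20, 13:40–13:50, 15:00–17:00.
Mina ∩ Emeka: 13:40–17:00.
Mina ∩ Emeka ∩ Grace: 13:40–14:00, 14:30–17:00.
Mina ∩ Emeka ∩ Grace ∩ Brynn: 13:40–13:50, 15:00–17:00.
Restricted to 10:20–16:40: 13:40–13:50, 15:00–16:40.
Common window lengths: 10, 100 min; longest is 100.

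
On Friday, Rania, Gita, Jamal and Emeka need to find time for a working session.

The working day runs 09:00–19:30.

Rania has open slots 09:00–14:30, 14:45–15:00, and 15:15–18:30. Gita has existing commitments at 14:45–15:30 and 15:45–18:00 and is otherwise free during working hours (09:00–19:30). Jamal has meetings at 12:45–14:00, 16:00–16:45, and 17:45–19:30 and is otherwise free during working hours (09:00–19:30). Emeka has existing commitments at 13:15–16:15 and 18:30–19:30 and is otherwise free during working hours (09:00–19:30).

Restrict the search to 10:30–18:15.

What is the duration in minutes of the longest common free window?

135 minutes

Gita free within 09:00–19:30: 09:00–14:45, 15:30–15:45, 18:00–19:30.
Jamal free within 09:00–19:30: 09:00–12:45, 14:00–16:00, 16:45–17:45.
Emeka free within 09:00–19:30: 09:00–13:15, 16:15–18:30.
Rania ∩ Gita: 09:00–14:30, 15:30–15:45, 18:00–18:30.
Rania ∩ Gita ∩ Jamal: 09:00–12:45, 14:00–14:30, 15:30–15:45.
Rania ∩ Gita ∩ Jamal ∩ Emeka: 09:00–12:45.
Restricted to 10:30–18:15: 10:30–12:45.
Single common window of 135 minutes.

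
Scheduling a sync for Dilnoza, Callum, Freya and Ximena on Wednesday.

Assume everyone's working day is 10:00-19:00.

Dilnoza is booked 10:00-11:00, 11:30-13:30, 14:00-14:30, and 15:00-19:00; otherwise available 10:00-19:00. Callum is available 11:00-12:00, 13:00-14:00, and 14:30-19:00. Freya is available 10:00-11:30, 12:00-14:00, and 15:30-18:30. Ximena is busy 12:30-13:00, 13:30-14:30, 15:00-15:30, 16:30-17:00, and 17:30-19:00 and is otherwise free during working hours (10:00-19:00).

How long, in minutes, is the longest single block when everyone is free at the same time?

Dilnoza free within 10:00–19:00: 11:00–11:30, 13:30–14:00, 14:30–15:00.
Ximena free within 10:00–19:00: 10:00–12:30, 13:00–13:30, 14:30–15:00, 15:30–16:30, 17:00–17:30.
Dilnoza ∩ Callum: 11:00–11:30, 13:30–14:00, 14:30–15:00.
Dilnoza ∩ Callum ∩ Freya: 11:00–11:30, 13:30–14:00.
Dilnoza ∩ Callum ∩ Freya ∩ Ximena: 11:00–11:30.
Single common window of 30 minutes.

30 minutes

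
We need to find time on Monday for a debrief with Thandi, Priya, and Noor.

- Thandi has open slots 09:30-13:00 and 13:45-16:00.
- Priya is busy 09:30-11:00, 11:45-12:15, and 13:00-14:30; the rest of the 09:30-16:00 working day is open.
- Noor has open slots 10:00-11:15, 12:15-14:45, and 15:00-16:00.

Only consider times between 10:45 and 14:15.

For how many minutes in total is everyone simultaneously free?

Priya free within 09:30–16:00: 11:00–11:45, 12:15–13:00, 14:30–16:00.
Thandi ∩ Priya: 11:00–11:45, 12:15–13:00, 14:30–16:00.
Thandi ∩ Priya ∩ Noor: 11:00–11:15, 12:15–13:00, 14:30–14:45, 15:00–16:00.
Restricted to 10:45–14:15: 11:00–11:15, 12:15–13:00.
Total common minutes: 15 + 45 = 60.

60 minutes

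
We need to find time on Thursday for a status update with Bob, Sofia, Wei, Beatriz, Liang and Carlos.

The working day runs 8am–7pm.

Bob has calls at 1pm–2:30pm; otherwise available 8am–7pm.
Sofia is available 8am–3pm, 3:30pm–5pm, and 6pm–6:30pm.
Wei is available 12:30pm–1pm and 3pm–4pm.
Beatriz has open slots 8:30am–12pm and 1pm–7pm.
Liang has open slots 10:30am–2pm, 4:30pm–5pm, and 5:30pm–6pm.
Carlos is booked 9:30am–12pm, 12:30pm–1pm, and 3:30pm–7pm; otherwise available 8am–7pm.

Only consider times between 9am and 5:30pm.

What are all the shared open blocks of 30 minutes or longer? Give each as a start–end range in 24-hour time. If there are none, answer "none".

Bob free within 08:00–19:00: 08:00–13:00, 14:30–19:00.
Carlos free within 08:00–19:00: 08:00–09:30, 12:00–12:30, 13:00–15:30.
Bob ∩ Sofia: 08:00–13:00, 14:30–15:00, 15:30–17:00, 18:00–18:30.
Bob ∩ Sofia ∩ Wei: 12:30–13:00, 15:30–16:00.
Bob ∩ Sofia ∩ Wei ∩ Beatriz: 15:30–16:00.
Bob ∩ Sofia ∩ Wei ∩ Beatriz ∩ Liang: (none).
Bob ∩ Sofia ∩ Wei ∩ Beatriz ∩ Liang ∩ Carlos: (none).
Restricted to 09:00–17:30: (none).
Windows ≥ 30 min: (none).

none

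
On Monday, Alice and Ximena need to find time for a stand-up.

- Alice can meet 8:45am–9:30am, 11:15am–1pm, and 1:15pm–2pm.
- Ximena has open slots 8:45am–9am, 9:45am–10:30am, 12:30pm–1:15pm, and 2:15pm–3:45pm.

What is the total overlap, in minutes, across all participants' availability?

Alice ∩ Ximena: 08:45–09:00, 12:30–13:00.
Total common minutes: 15 + 30 = 45.

45 minutes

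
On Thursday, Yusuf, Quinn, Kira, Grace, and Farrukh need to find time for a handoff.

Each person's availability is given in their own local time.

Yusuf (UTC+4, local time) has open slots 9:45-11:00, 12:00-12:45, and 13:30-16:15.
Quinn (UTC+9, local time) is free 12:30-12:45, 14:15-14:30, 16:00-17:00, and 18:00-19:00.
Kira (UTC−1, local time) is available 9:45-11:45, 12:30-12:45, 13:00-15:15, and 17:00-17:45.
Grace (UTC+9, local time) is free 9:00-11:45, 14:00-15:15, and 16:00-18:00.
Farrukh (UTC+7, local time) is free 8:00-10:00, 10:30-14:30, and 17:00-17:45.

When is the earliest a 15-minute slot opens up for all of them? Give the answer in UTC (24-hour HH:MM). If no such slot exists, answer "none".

none

Yusuf → UTC: 05:45–07:00, 08:00–08:45, 09:30–12:15.
Quinn → UTC: 03:30–03:45, 05:15–05:30, 07:00–08:00, 09:00–10:00.
Kira → UTC: 10:45–12:45, 13:30–13:45, 14:00–16:15, 18:00–18:45.
Grace → UTC: 00:00–02:45, 05:00–06:15, 07:00–09:00.
Farrukh → UTC: 01:00–03:00, 03:30–07:30, 10:00–10:45.
Yusuf ∩ Quinn: 09:30–10:00.
Yusuf ∩ Quinn ∩ Kira: (none).
Yusuf ∩ Quinn ∩ Kira ∩ Grace: (none).
Yusuf ∩ Quinn ∩ Kira ∩ Grace ∩ Farrukh: (none).
Windows ≥ 15 min: (none).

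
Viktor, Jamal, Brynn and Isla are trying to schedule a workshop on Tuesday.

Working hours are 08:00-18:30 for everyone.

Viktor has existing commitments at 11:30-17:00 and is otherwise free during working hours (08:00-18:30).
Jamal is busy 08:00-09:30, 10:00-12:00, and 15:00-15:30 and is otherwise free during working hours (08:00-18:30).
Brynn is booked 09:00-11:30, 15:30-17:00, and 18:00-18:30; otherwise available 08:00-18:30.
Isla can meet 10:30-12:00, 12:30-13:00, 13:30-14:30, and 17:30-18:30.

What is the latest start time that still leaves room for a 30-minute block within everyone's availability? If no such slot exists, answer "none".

17:30

Viktor free within 08:00–18:30: 08:00–11:30, 17:00–18:30.
Jamal free within 08:00–18:30: 09:30–10:00, 12:00–15:00, 15:30–18:30.
Brynn free within 08:00–18:30: 08:00–09:00, 11:30–15:30, 17:00–18:00.
Viktor ∩ Jamal: 09:30–10:00, 17:00–18:30.
Viktor ∩ Jamal ∩ Brynn: 17:00–18:00.
Viktor ∩ Jamal ∩ Brynn ∩ Isla: 17:30–18:00.
Windows ≥ 30 min: 17:30–18:00.
Latest start in the last window 17:30–18:00 is 18:00 − 30 min = 17:30.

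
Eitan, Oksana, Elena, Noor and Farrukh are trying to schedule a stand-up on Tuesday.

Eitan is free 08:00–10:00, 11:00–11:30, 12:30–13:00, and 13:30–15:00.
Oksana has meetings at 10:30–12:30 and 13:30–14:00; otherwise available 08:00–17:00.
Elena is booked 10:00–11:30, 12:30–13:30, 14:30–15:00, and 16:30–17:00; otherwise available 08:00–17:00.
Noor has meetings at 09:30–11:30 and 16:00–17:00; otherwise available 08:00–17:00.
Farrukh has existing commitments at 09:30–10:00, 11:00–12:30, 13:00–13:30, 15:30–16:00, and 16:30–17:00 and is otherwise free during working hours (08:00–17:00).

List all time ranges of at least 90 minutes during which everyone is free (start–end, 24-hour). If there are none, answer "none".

Oksana free within 08:00–17:00: 08:00–10:30, 12:30–13:30, 14:00–17:00.
Elena free within 08:00–17:00: 08:00–10:00, 11:30–12:30, 13:30–14:30, 15:00–16:30.
Noor free within 08:00–17:00: 08:00–09:30, 11:30–16:00.
Farrukh free within 08:00–17:00: 08:00–09:30, 10:00–11:00, 12:30–13:00, 13:30–15:30, 16:00–16:30.
Eitan ∩ Oksana: 08:00–10:00, 12:30–13:00, 14:00–15:00.
Eitan ∩ Oksana ∩ Elena: 08:00–10:00, 14:00–14:30.
Eitan ∩ Oksana ∩ Elena ∩ Noor: 08:00–09:30, 14:00–14:30.
Eitan ∩ Oksana ∩ Elena ∩ Noor ∩ Farrukh: 08:00–09:30, 14:00–14:30.
Windows ≥ 90 min: 08:00–09:30.

08:00–09:30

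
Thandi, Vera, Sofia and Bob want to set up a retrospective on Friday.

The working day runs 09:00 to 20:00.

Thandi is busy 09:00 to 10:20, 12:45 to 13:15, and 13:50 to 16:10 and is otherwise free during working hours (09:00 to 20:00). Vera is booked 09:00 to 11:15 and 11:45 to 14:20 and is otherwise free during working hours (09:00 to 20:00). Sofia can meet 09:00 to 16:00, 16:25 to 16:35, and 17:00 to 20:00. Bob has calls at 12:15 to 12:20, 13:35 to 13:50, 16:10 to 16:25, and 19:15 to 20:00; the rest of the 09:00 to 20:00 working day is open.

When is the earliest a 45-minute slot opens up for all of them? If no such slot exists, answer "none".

17:00

Thandi free within 09:00–20:00: 10:20–12:45, 13:15–13:50, 16:10–20:00.
Vera free within 09:00–20:00: 11:15–11:45, 14:20–20:00.
Bob free within 09:00–20:00: 09:00–12:15, 12:20–13:35, 13:50–16:10, 16:25–19:15.
Thandi ∩ Vera: 11:15–11:45, 16:10–20:00.
Thandi ∩ Vera ∩ Sofia: 11:15–11:45, 16:25–16:35, 17:00–20:00.
Thandi ∩ Vera ∩ Sofia ∩ Bob: 11:15–11:45, 16:25–16:35, 17:00–19:15.
Windows ≥ 45 min: 17:00–19:15.
Earliest such window starts at 17:00.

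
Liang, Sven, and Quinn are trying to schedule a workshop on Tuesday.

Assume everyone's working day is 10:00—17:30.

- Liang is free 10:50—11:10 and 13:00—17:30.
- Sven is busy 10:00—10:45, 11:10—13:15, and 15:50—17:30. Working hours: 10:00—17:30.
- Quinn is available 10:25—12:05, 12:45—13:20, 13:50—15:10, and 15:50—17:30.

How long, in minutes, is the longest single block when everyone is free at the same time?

Sven free within 10:00–17:30: 10:45–11:10, 13:15–15:50.
Liang ∩ Sven: 10:50–11:10, 13:15–15:50.
Liang ∩ Sven ∩ Quinn: 10:50–11:10, 13:15–13:20, 13:50–15:10.
Common window lengths: 20, 5, 80 min; longest is 80.

80 minutes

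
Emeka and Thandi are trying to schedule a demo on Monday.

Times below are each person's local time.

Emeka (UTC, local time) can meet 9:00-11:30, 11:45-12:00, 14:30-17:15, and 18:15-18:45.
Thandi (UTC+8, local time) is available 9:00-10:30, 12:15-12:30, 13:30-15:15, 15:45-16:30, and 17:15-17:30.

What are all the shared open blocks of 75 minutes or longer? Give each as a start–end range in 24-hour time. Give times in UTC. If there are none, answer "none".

Emeka → UTC: 09:00–11:30, 11:45–12:00, 14:30–17:15, 18:15–18:45.
Thandi → UTC: 01:00–02:30, 04:15–04:30, 05:30–07:15, 07:45–08:30, 09:15–09:30.
Emeka ∩ Thandi: 09:15–09:30.
Windows ≥ 75 min: (none).

none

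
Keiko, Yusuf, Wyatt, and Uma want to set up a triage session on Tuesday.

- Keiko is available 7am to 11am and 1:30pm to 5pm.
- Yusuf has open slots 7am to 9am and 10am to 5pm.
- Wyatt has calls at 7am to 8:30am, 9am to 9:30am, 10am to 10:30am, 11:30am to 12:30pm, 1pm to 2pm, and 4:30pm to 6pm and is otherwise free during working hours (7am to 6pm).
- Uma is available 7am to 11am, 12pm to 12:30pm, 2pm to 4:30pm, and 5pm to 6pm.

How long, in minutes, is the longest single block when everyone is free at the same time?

Wyatt free within 07:00–18:00: 08:30–09:00, 09:30–10:00, 10:30–11:30, 12:30–13:00, 14:00–16:30.
Keiko ∩ Yusuf: 07:00–09:00, 10:00–11:00, 13:30–17:00.
Keiko ∩ Yusuf ∩ Wyatt: 08:30–09:00, 10:30–11:00, 14:00–16:30.
Keiko ∩ Yusuf ∩ Wyatt ∩ Uma: 08:30–09:00, 10:30–11:00, 14:00–16:30.
Common window lengths: 30, 30, 150 min; longest is 150.

150 minutes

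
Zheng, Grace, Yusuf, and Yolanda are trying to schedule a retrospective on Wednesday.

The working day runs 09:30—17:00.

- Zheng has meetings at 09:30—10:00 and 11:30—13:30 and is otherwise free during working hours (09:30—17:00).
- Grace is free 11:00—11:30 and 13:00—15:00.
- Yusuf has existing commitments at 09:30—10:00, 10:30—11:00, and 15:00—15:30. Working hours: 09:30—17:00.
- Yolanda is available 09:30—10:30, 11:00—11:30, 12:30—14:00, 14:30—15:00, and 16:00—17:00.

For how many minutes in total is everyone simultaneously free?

90 minutes

Zheng free within 09:30–17:00: 10:00–11:30, 13:30–17:00.
Yusuf free within 09:30–17:00: 10:00–10:30, 11:00–15:00, 15:30–17:00.
Zheng ∩ Grace: 11:00–11:30, 13:30–15:00.
Zheng ∩ Grace ∩ Yusuf: 11:00–11:30, 13:30–15:00.
Zheng ∩ Grace ∩ Yusuf ∩ Yolanda: 11:00–11:30, 13:30–14:00, 14:30–15:00.
Total common minutes: 30 + 30 + 30 = 90.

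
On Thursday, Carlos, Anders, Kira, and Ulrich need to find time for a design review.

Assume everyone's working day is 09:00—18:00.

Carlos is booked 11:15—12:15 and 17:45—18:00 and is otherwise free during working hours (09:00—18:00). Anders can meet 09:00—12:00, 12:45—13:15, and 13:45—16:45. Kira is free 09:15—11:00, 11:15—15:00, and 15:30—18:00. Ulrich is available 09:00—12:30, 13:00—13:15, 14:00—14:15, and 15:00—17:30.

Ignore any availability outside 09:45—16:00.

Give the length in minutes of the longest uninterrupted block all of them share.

Carlos free within 09:00–18:00: 09:00–11:15, 12:15–17:45.
Carlos ∩ Anders: 09:00–11:15, 12:45–13:15, 13:45–16:45.
Carlos ∩ Anders ∩ Kira: 09:15–11:00, 12:45–13:15, 13:45–15:00, 15:30–16:45.
Carlos ∩ Anders ∩ Kira ∩ Ulrich: 09:15–11:00, 13:00–13:15, 14:00–14:15, 15:30–16:45.
Restricted to 09:45–16:00: 09:45–11:00, 13:00–13:15, 14:00–14:15, 15:30–16:00.
Common window lengths: 75, 15, 15, 30 min; longest is 75.

75 minutes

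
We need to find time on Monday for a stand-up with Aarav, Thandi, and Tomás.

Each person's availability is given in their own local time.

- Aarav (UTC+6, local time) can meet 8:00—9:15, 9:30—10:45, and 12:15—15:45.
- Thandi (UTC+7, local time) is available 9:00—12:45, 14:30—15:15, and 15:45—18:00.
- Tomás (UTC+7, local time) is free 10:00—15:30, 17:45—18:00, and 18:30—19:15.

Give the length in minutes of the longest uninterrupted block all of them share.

75 minutes

Aarav → UTC: 02:00–03:15, 03:30–04:45, 06:15–09:45.
Thandi → UTC: 02:00–05:45, 07:30–08:15, 08:45–11:00.
Tomás → UTC: 03:00–08:30, 10:45–11:00, 11:30–12:15.
Aarav ∩ Thandi: 02:00–03:15, 03:30–04:45, 07:30–08:15, 08:45–09:45.
Aarav ∩ Thandi ∩ Tomás: 03:00–03:15, 03:30–04:45, 07:30–08:15.
Common window lengths: 15, 75, 45 min; longest is 75.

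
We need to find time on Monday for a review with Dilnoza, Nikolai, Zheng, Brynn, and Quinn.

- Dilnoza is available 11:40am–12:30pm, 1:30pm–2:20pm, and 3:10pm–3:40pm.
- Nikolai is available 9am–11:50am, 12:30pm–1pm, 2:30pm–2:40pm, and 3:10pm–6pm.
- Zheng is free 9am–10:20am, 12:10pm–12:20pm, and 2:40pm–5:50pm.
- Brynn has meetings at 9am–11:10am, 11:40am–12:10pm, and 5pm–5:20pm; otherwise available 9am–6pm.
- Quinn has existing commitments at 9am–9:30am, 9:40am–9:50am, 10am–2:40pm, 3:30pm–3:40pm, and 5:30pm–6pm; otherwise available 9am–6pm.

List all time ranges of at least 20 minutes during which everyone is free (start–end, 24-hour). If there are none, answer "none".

15:10–15:30

Brynn free within 09:00–18:00: 11:10–11:40, 12:10–17:00, 17:20–18:00.
Quinn free within 09:00–18:00: 09:30–09:40, 09:50–10:00, 14:40–15:30, 15:40–17:30.
Dilnoza ∩ Nikolai: 11:40–11:50, 15:10–15:40.
Dilnoza ∩ Nikolai ∩ Zheng: 15:10–15:40.
Dilnoza ∩ Nikolai ∩ Zheng ∩ Brynn: 15:10–15:40.
Dilnoza ∩ Nikolai ∩ Zheng ∩ Brynn ∩ Quinn: 15:10–15:30.
Windows ≥ 20 min: 15:10–15:30.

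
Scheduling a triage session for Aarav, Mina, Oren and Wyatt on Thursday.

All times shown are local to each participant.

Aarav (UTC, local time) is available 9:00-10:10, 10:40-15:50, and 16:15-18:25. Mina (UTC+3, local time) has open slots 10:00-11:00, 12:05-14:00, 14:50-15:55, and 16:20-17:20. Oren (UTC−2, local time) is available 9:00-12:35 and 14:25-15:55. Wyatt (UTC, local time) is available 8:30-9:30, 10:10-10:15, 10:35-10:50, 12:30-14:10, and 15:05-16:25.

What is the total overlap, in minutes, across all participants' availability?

75 minutes

Aarav → UTC: 09:00–10:10, 10:40–15:50, 16:15–18:25.
Mina → UTC: 07:00–08:00, 09:05–11:00, 11:50–12:55, 13:20–14:20.
Oren → UTC: 11:00–14:35, 16:25–17:55.
Wyatt → UTC: 08:30–09:30, 10:10–10:15, 10:35–10:50, 12:30–14:10, 15:05–16:25.
Aarav ∩ Mina: 09:05–10:10, 10:40–11:00, 11:50–12:55, 13:20–14:20.
Aarav ∩ Mina ∩ Oren: 11:50–12:55, 13:20–14:20.
Aarav ∩ Mina ∩ Oren ∩ Wyatt: 12:30–12:55, 13:20–14:10.
Total common minutes: 25 + 50 = 75.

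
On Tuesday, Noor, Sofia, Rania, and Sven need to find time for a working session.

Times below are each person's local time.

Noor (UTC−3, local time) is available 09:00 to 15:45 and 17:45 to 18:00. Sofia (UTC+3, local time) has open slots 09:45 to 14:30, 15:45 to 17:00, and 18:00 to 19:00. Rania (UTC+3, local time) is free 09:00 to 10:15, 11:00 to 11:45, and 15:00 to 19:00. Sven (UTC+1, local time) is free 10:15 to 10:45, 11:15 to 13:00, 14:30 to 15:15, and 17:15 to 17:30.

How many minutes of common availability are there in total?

30 minutes

Noor → UTC: 12:00–18:45, 20:45–21:00.
Sofia → UTC: 06:45–11:30, 12:45–14:00, 15:00–16:00.
Rania → UTC: 06:00–07:15, 08:00–08:45, 12:00–16:00.
Sven → UTC: 09:15–09:45, 10:15–12:00, 13:30–14:15, 16:15–16:30.
Noor ∩ Sofia: 12:45–14:00, 15:00–16:00.
Noor ∩ Sofia ∩ Rania: 12:45–14:00, 15:00–16:00.
Noor ∩ Sofia ∩ Rania ∩ Sven: 13:30–14:00.
Total common minutes: 30.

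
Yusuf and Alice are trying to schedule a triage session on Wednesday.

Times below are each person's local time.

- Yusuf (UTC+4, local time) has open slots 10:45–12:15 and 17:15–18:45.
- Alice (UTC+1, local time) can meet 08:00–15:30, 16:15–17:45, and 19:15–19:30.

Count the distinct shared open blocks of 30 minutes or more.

Yusuf → UTC: 06:45–08:15, 13:15–14:45.
Alice → UTC: 07:00–14:30, 15:15–16:45, 18:15–18:30.
Yusuf ∩ Alice: 07:00–08:15, 13:15–14:30.
Windows ≥ 30 min: 07:00–08:15, 13:15–14:30.
That's 2 windows.

2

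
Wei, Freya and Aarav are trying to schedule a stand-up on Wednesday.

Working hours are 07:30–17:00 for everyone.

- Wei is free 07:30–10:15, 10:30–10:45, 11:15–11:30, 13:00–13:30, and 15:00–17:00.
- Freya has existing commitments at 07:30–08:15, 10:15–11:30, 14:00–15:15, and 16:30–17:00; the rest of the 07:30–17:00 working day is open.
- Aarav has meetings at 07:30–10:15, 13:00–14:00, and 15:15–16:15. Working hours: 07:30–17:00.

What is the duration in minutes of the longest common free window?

15 minutes

Freya free within 07:30–17:00: 08:15–10:15, 11:30–14:00, 15:15–16:30.
Aarav free within 07:30–17:00: 10:15–13:00, 14:00–15:15, 16:15–17:00.
Wei ∩ Freya: 08:15–10:15, 13:00–13:30, 15:15–16:30.
Wei ∩ Freya ∩ Aarav: 16:15–16:30.
Single common window of 15 minutes.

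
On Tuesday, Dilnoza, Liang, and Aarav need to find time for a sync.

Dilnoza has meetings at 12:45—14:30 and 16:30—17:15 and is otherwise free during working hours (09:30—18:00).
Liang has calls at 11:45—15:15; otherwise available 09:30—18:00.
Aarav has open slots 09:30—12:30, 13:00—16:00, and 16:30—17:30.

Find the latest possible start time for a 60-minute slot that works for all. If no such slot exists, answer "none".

10:45

Dilnoza free within 09:30–18:00: 09:30–12:45, 14:30–16:30, 17:15–18:00.
Liang free within 09:30–18:00: 09:30–11:45, 15:15–18:00.
Dilnoza ∩ Liang: 09:30–11:45, 15:15–16:30, 17:15–18:00.
Dilnoza ∩ Liang ∩ Aarav: 09:30–11:45, 15:15–16:00, 17:15–17:30.
Windows ≥ 60 min: 09:30–11:45.
Latest start in the last window 09:30–11:45 is 11:45 − 60 min = 10:45.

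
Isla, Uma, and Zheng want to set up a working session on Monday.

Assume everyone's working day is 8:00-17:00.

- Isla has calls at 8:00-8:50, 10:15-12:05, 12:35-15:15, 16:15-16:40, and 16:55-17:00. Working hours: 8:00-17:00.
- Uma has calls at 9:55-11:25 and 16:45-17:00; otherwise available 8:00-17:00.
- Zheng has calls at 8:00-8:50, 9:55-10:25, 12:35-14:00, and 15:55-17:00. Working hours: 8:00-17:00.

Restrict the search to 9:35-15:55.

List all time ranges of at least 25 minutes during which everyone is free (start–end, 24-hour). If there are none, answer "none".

Isla free within 08:00–17:00: 08:50–10:15, 12:05–12:35, 15:15–16:15, 16:40–16:55.
Uma free within 08:00–17:00: 08:00–09:55, 11:25–16:45.
Zheng free within 08:00–17:00: 08:50–09:55, 10:25–12:35, 14:00–15:55.
Isla ∩ Uma: 08:50–09:55, 12:05–12:35, 15:15–16:15, 16:40–16:45.
Isla ∩ Uma ∩ Zheng: 08:50–09:55, 12:05–12:35, 15:15–15:55.
Restricted to 09:35–15:55: 09:35–09:55, 12:05–12:35, 15:15–15:55.
Windows ≥ 25 min: 12:05–12:35, 15:15–15:55.

12:05–12:35, 15:15–15:55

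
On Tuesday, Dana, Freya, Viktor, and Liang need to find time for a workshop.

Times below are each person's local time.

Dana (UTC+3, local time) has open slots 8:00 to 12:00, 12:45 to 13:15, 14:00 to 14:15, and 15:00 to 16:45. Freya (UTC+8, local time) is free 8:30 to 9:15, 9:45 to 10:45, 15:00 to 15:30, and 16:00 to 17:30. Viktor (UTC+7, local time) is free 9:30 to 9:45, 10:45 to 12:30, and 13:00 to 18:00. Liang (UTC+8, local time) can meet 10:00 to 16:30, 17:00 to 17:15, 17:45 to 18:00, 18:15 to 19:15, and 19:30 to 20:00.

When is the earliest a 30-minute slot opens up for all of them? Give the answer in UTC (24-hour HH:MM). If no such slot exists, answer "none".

Dana → UTC: 05:00–09:00, 09:45–10:15, 11:00–11:15, 12:00–13:45.
Freya → UTC: 00:30–01:15, 01:45–02:45, 07:00–07:30, 08:00–09:30.
Viktor → UTC: 02:30–02:45, 03:45–05:30, 06:00–11:00.
Liang → UTC: 02:00–08:30, 09:00–09:15, 09:45–10:00, 10:15–11:15, 11:30–12:00.
Dana ∩ Freya: 07:00–07:30, 08:00–09:00.
Dana ∩ Freya ∩ Viktor: 07:00–07:30, 08:00–09:00.
Dana ∩ Freya ∩ Viktor ∩ Liang: 07:00–07:30, 08:00–08:30.
Windows ≥ 30 min: 07:00–07:30, 08:00–08:30.
Earliest such window starts at 07:00.

07:00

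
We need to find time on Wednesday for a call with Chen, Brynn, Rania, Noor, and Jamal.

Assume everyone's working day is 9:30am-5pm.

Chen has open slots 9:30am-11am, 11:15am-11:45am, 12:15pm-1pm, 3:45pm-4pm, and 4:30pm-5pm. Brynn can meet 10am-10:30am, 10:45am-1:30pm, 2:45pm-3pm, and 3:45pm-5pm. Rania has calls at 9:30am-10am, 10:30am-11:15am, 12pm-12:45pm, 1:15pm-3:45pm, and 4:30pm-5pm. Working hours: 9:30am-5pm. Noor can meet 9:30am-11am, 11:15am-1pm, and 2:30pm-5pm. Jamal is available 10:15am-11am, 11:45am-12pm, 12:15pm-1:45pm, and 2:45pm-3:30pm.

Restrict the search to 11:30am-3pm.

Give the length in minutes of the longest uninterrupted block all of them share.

Rania free within 09:30–17:00: 10:00–10:30, 11:15–12:00, 12:45–13:15, 15:45–16:30.
Chen ∩ Brynn: 10:00–10:30, 10:45–11:00, 11:15–11:45, 12:15–13:00, 15:45–16:00, 16:30–17:00.
Chen ∩ Brynn ∩ Rania: 10:00–10:30, 11:15–11:45, 12:45–13:00, 15:45–16:00.
Chen ∩ Brynn ∩ Rania ∩ Noor: 10:00–10:30, 11:15–11:45, 12:45–13:00, 15:45–16:00.
Chen ∩ Brynn ∩ Rania ∩ Noor ∩ Jamal: 10:15–10:30, 12:45–13:00.
Restricted to 11:30–15:00: 12:45–13:00.
Single common window of 15 minutes.

15 minutes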